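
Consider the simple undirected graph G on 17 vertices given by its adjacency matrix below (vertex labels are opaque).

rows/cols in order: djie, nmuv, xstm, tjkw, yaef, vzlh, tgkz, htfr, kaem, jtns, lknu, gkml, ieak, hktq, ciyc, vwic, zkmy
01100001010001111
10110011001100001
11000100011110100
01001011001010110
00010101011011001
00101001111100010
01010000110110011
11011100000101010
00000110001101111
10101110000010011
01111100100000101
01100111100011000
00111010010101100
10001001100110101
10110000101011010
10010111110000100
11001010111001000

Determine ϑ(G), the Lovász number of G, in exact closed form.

sqrt(17)

Vertex nmuv has 8 neighbors: djie, xstm, tjkw, tgkz, htfr, lknu, gkml, zkmy.
Vertex zkmy has 8 neighbors: djie, nmuv, yaef, tgkz, kaem, jtns, lknu, hktq.
deg(hktq) = 8; N(hktq) = {djie, yaef, htfr, kaem, gkml, ieak, ciyc, zkmy}.
deg(lknu) = 8; N(lknu) = {nmuv, xstm, tjkw, yaef, vzlh, kaem, ciyc, zkmy}.
Regular of degree 8 on 17 vertices: SR(17,8,3,4) — a Paley graph.
spec(A) ≈ [8.0, 1.56155, -2.56155] (distinct, 5 d.p.).
Lovász (edge-transitive): ϑ = −17·(-sqrt(17)/2 - 1/2)/((8)−(-sqrt(17)/2 - 1/2)) = sqrt(17).
= 4.123105626… (decimal).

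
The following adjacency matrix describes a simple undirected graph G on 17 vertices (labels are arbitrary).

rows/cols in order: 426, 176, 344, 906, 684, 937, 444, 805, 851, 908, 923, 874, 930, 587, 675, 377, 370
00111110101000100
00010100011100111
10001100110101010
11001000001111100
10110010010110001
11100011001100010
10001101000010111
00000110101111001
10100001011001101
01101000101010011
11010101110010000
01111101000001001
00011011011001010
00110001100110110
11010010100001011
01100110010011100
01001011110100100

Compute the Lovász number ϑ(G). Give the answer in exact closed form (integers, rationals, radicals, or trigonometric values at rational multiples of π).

sqrt(17)

N(344) = {426, 684, 937, 851, 908, 874, 587, 377}, |N(344)| = 8.
N(805) = {937, 444, 851, 923, 874, 930, 587, 370}, |N(805)| = 8.
Vertex 444 has 8 neighbors: 426, 684, 937, 805, 930, 675, 377, 370.
N(426) = {344, 906, 684, 937, 444, 851, 923, 675}, |N(426)| = 8.
Regular of degree 8 on 17 vertices: SR(17,8,3,4) — a Paley graph.
Distinct eigenvalues (to 5 d.p.): [8.0, 1.56155, -2.56155].
Lovász: ϑ = −17(-sqrt(17)/2 - 1/2)/(8+-(-sqrt(17)/2 - 1/2)) = sqrt(17).
Numerically 4.12310563.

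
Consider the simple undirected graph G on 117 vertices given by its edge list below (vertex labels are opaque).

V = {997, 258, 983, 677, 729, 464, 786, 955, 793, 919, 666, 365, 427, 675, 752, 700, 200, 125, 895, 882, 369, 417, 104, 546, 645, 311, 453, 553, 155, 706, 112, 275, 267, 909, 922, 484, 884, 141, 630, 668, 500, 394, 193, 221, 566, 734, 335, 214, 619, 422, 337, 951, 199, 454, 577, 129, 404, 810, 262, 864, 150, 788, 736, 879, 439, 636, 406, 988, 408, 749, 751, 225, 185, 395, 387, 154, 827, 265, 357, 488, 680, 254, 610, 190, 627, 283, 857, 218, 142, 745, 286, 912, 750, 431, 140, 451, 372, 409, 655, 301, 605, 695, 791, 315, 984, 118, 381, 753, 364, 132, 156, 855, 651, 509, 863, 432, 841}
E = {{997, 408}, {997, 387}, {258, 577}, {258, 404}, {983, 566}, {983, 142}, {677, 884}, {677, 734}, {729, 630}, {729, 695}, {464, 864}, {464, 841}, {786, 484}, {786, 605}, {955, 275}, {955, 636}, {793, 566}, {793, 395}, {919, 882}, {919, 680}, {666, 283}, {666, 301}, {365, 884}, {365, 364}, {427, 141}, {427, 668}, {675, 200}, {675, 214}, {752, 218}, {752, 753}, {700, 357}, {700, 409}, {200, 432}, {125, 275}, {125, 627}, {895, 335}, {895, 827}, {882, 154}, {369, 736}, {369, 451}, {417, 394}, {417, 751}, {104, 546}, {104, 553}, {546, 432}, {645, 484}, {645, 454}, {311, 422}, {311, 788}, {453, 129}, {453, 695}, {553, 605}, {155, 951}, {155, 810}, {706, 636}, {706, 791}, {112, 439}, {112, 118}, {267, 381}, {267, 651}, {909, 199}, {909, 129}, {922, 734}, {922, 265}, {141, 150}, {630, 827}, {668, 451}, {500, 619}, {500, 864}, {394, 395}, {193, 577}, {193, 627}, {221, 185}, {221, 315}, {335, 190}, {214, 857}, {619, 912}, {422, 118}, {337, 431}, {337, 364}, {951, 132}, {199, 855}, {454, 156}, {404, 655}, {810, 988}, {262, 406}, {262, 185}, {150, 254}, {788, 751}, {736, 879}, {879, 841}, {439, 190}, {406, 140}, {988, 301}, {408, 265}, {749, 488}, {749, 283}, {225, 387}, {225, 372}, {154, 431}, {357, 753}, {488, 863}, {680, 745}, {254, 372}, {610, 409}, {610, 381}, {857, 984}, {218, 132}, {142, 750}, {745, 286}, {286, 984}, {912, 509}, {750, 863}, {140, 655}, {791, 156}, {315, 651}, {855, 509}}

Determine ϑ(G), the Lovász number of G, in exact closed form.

117*cos(pi/117)/(cos(pi/117) + 1)

Vertex 645 has 2 neighbors: 484, 454.
N(315) = {221, 651}, |N(315)| = 2.
deg(695) = 2; N(695) = {729, 453}.
Vertex 749 has 2 neighbors: 488, 283.
117-vertex 2-regular graph: the odd cycle C_{117}.
Distinct eigenvalues (to 5 d.p.): [2.0, 1.99712, 1.98848, 1.9741, 1.95403, 1.92833, 1.89707, 1.86034, 1.81825, 1.77091, 1.71847, 1.66107, 1.59889, 1.53209, 1.46087, 1.38545, 1.30603, 1.22284, 1.13613, 1.04614, 0.95314, 0.85739, 0.75916, 0.65875, 0.55643, 0.45252, 0.3473, 0.24107, 0.13416, 0.02685, -0.08053, -0.18768, -0.29429, -0.40005, -0.50466, -0.60781, -0.70921, -0.80856, -0.90559, -1.0, -1.09153, -1.17991, -1.26489, -1.34622, -1.42367, -1.49702, -1.56605, -1.63057, -1.69038, -1.74532, -1.79523, -1.83996, -1.87939, -1.91339, -1.94188, -1.96478, -1.982, -1.99351, -1.99928].
With N=117: ϑ(G) = 117·(-(-1)*2*cos(pi/117))/(2−(-2*cos(pi/117))) = 117*cos(pi/117)/(cos(pi/117) + 1).
≈ 58.48945428 (to 8 d.p.).
Sandwich: α(G)=58 ≤ ϑ(G)=117*cos(pi/117)/(cos(pi/117) + 1) ≤ χ(Ḡ)=59 (both strict).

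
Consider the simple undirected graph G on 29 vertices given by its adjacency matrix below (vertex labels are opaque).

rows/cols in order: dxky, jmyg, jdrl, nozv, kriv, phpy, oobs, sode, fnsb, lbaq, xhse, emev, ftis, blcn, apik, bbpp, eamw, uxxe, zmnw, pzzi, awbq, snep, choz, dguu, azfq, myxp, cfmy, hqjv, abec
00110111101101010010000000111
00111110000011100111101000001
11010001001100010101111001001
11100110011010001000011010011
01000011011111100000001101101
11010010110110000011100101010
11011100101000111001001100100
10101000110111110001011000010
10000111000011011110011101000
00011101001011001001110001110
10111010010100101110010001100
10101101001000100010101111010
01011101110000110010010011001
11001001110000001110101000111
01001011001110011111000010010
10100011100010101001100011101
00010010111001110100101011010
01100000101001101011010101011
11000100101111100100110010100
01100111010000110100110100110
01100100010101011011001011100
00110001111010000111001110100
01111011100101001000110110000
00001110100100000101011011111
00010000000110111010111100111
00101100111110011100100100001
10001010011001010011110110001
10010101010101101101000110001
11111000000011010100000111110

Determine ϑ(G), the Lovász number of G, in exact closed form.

sqrt(29)

Vertex oobs has 14 neighbors: dxky, jmyg, nozv, kriv, phpy, fnsb, xhse, apik, bbpp, eamw, pzzi, choz, dguu, cfmy.
deg(azfq) = 14; N(azfq) = {nozv, emev, ftis, apik, bbpp, eamw, zmnw, awbq, snep, choz, dguu, cfmy, hqjv, abec}.
N(cfmy) = {dxky, kriv, oobs, lbaq, xhse, blcn, bbpp, zmnw, pzzi, awbq, snep, dguu, azfq, abec}, |N(cfmy)| = 14.
N(bbpp) = {dxky, jdrl, oobs, sode, fnsb, ftis, apik, eamw, pzzi, awbq, azfq, myxp, cfmy, abec}, |N(bbpp)| = 14.
G on 29 vertices is 14-regular; SR(29,14,6,7) — a Paley graph.
spec(A) ≈ [14.0, 2.19258, -3.19258] (distinct, 5 d.p.).
ϑ = −N·λ_min/(λ_max−λ_min) = −29·(-sqrt(29)/2 - 1/2)/(14−(-sqrt(29)/2 - 1/2)) = sqrt(29).
= 5.38516… (decimal).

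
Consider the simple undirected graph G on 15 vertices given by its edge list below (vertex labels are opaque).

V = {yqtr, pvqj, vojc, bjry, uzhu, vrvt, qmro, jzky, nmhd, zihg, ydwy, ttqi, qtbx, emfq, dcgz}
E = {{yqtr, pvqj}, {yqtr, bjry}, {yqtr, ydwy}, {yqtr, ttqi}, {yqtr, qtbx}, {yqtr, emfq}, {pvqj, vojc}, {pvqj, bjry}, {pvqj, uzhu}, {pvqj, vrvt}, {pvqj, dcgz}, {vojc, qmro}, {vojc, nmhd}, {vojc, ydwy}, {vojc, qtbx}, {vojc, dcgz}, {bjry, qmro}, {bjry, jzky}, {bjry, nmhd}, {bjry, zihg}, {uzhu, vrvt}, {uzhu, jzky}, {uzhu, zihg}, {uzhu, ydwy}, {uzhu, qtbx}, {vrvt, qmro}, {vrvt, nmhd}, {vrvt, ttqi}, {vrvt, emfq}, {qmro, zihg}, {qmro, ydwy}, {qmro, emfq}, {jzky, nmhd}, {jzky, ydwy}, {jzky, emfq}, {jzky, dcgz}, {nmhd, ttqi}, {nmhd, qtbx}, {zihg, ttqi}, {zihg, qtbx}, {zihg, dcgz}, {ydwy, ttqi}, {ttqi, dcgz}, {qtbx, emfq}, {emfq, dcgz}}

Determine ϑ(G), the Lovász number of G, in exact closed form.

5

Vertex bjry has 6 neighbors: yqtr, pvqj, qmro, jzky, nmhd, zihg.
N(ttqi) = {yqtr, vrvt, nmhd, zihg, ydwy, dcgz}, |N(ttqi)| = 6.
N(qtbx) = {yqtr, vojc, uzhu, nmhd, zihg, emfq}, |N(qtbx)| = 6.
Vertex emfq has 6 neighbors: yqtr, vrvt, qmro, jzky, qtbx, dcgz.
Every vertex has degree 6 (N=15); this is K(6,2), the Kneser graph.
spec(A) ≈ [6.0, 1.0, -3.0] (distinct, 3 d.p.).
Lovász (edge-transitive): ϑ = −15·(-3)/((6)−(-3)) = 5.
= 5.000000000… (decimal).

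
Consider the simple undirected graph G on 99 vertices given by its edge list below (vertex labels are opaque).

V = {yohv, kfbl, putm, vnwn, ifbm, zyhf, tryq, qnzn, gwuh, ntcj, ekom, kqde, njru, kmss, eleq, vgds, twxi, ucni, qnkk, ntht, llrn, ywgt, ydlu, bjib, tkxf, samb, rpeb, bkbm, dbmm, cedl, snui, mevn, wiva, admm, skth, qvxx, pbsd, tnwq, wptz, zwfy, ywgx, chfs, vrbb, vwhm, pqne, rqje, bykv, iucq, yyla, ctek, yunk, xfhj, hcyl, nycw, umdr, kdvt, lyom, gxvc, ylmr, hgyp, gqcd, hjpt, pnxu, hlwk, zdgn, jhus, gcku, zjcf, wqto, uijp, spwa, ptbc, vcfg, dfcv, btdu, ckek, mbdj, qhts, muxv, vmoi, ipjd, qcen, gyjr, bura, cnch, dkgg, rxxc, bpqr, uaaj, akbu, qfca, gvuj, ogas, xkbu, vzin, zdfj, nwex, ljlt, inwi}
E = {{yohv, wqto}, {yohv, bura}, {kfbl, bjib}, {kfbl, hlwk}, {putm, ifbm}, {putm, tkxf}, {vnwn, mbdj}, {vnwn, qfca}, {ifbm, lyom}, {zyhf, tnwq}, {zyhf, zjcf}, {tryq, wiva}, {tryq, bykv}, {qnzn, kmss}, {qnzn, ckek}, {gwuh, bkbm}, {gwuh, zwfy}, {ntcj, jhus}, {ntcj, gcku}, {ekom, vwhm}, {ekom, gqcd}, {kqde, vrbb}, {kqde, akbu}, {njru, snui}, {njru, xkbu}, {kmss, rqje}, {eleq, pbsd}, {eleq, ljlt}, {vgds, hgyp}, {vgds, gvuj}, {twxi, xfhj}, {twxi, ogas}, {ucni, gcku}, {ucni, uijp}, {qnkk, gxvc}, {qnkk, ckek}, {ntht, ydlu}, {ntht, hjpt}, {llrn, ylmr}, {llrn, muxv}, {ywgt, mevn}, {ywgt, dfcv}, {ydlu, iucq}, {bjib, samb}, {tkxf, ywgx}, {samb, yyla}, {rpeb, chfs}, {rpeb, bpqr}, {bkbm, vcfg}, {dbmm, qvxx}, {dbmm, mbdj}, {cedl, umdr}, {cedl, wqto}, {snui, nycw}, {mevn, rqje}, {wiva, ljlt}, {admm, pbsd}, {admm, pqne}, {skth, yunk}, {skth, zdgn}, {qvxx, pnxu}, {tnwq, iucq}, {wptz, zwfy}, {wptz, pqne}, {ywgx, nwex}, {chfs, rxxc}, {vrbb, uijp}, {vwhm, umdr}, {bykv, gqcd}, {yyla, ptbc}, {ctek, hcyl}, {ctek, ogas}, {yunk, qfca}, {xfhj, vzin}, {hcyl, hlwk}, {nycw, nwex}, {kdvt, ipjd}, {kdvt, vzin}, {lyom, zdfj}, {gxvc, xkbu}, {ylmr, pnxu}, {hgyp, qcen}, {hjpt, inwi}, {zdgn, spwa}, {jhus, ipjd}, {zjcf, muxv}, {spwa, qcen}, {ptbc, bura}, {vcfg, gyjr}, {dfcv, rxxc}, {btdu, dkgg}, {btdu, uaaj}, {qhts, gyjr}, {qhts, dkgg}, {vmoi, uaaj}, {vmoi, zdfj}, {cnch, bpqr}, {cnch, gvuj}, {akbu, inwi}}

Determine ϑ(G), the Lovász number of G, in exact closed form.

deg(rxxc) = 2; N(rxxc) = {chfs, dfcv}.
deg(njru) = 2; N(njru) = {snui, xkbu}.
Vertex zdfj has 2 neighbors: lyom, vmoi.
deg(gqcd) = 2; N(gqcd) = {ekom, bykv}.
99-vertex 2-regular graph: connected 2-regular on 99 ⇒ C_{99}.
spec(A) ≈ [2.0, 1.996, 1.9839, 1.9639, 1.9359, 1.9001, 1.8567, 1.8059, 1.7477, 1.6825, 1.6105, 1.5321, 1.4475, 1.357, 1.2611, 1.1601, 1.0545, 0.9445, 0.8308, 0.7138, 0.5938, 0.4715, 0.3473, 0.2217, 0.0952, -0.0317, -0.1585, -0.2846, -0.4096, -0.5329, -0.6541, -0.7727, -0.8881, -1.0, -1.1078, -1.2112, -1.3097, -1.4029, -1.4905, -1.5721, -1.6474, -1.716, -1.7777, -1.8322, -1.8794, -1.919, -1.9509, -1.9749, -1.9909, -1.999] (distinct, 4 d.p.).
Lovász (edge-transitive): ϑ = −99·(-2*cos(pi/99))/((2)−(-2*cos(pi/99))) = 99*cos(pi/99)/(cos(pi/99) + 1).
ϑ(G) ≈ 49.487536287.
Sandwich: α(G)=49 ≤ ϑ(G)=99*cos(pi/99)/(cos(pi/99) + 1) ≤ χ(Ḡ)=50 (both strict).

99*cos(pi/99)/(cos(pi/99) + 1)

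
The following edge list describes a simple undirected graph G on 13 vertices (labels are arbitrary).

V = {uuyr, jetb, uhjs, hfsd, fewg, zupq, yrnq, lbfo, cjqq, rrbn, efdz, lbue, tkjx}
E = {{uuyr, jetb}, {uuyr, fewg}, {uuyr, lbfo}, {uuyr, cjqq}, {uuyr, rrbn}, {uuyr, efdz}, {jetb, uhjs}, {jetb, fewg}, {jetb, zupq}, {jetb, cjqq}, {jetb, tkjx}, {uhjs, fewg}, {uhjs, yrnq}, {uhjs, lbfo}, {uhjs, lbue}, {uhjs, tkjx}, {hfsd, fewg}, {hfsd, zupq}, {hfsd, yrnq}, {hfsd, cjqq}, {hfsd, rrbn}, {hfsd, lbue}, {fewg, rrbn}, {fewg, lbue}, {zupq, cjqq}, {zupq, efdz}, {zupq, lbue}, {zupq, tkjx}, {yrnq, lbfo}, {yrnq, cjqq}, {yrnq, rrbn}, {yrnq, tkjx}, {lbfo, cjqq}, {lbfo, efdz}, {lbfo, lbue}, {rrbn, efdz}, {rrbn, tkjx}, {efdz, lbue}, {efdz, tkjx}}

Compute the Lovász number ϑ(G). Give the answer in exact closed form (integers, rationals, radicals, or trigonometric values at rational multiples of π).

sqrt(13)

N(cjqq) = {uuyr, jetb, hfsd, zupq, yrnq, lbfo}, |N(cjqq)| = 6.
deg(tkjx) = 6; N(tkjx) = {jetb, uhjs, zupq, yrnq, rrbn, efdz}.
deg(yrnq) = 6; N(yrnq) = {uhjs, hfsd, lbfo, cjqq, rrbn, tkjx}.
deg(jetb) = 6; N(jetb) = {uuyr, uhjs, fewg, zupq, cjqq, tkjx}.
G on 13 vertices is 6-regular; strongly regular (13,6,2,3).
A has 3 distinct eigenvalues ≈ [6.0, 1.303, -2.303].
With N=13: ϑ(G) = 13·(-(-sqrt(13)/2 - 1/2))/(6−(-sqrt(13)/2 - 1/2)) = sqrt(13).
Numerically 3.6056.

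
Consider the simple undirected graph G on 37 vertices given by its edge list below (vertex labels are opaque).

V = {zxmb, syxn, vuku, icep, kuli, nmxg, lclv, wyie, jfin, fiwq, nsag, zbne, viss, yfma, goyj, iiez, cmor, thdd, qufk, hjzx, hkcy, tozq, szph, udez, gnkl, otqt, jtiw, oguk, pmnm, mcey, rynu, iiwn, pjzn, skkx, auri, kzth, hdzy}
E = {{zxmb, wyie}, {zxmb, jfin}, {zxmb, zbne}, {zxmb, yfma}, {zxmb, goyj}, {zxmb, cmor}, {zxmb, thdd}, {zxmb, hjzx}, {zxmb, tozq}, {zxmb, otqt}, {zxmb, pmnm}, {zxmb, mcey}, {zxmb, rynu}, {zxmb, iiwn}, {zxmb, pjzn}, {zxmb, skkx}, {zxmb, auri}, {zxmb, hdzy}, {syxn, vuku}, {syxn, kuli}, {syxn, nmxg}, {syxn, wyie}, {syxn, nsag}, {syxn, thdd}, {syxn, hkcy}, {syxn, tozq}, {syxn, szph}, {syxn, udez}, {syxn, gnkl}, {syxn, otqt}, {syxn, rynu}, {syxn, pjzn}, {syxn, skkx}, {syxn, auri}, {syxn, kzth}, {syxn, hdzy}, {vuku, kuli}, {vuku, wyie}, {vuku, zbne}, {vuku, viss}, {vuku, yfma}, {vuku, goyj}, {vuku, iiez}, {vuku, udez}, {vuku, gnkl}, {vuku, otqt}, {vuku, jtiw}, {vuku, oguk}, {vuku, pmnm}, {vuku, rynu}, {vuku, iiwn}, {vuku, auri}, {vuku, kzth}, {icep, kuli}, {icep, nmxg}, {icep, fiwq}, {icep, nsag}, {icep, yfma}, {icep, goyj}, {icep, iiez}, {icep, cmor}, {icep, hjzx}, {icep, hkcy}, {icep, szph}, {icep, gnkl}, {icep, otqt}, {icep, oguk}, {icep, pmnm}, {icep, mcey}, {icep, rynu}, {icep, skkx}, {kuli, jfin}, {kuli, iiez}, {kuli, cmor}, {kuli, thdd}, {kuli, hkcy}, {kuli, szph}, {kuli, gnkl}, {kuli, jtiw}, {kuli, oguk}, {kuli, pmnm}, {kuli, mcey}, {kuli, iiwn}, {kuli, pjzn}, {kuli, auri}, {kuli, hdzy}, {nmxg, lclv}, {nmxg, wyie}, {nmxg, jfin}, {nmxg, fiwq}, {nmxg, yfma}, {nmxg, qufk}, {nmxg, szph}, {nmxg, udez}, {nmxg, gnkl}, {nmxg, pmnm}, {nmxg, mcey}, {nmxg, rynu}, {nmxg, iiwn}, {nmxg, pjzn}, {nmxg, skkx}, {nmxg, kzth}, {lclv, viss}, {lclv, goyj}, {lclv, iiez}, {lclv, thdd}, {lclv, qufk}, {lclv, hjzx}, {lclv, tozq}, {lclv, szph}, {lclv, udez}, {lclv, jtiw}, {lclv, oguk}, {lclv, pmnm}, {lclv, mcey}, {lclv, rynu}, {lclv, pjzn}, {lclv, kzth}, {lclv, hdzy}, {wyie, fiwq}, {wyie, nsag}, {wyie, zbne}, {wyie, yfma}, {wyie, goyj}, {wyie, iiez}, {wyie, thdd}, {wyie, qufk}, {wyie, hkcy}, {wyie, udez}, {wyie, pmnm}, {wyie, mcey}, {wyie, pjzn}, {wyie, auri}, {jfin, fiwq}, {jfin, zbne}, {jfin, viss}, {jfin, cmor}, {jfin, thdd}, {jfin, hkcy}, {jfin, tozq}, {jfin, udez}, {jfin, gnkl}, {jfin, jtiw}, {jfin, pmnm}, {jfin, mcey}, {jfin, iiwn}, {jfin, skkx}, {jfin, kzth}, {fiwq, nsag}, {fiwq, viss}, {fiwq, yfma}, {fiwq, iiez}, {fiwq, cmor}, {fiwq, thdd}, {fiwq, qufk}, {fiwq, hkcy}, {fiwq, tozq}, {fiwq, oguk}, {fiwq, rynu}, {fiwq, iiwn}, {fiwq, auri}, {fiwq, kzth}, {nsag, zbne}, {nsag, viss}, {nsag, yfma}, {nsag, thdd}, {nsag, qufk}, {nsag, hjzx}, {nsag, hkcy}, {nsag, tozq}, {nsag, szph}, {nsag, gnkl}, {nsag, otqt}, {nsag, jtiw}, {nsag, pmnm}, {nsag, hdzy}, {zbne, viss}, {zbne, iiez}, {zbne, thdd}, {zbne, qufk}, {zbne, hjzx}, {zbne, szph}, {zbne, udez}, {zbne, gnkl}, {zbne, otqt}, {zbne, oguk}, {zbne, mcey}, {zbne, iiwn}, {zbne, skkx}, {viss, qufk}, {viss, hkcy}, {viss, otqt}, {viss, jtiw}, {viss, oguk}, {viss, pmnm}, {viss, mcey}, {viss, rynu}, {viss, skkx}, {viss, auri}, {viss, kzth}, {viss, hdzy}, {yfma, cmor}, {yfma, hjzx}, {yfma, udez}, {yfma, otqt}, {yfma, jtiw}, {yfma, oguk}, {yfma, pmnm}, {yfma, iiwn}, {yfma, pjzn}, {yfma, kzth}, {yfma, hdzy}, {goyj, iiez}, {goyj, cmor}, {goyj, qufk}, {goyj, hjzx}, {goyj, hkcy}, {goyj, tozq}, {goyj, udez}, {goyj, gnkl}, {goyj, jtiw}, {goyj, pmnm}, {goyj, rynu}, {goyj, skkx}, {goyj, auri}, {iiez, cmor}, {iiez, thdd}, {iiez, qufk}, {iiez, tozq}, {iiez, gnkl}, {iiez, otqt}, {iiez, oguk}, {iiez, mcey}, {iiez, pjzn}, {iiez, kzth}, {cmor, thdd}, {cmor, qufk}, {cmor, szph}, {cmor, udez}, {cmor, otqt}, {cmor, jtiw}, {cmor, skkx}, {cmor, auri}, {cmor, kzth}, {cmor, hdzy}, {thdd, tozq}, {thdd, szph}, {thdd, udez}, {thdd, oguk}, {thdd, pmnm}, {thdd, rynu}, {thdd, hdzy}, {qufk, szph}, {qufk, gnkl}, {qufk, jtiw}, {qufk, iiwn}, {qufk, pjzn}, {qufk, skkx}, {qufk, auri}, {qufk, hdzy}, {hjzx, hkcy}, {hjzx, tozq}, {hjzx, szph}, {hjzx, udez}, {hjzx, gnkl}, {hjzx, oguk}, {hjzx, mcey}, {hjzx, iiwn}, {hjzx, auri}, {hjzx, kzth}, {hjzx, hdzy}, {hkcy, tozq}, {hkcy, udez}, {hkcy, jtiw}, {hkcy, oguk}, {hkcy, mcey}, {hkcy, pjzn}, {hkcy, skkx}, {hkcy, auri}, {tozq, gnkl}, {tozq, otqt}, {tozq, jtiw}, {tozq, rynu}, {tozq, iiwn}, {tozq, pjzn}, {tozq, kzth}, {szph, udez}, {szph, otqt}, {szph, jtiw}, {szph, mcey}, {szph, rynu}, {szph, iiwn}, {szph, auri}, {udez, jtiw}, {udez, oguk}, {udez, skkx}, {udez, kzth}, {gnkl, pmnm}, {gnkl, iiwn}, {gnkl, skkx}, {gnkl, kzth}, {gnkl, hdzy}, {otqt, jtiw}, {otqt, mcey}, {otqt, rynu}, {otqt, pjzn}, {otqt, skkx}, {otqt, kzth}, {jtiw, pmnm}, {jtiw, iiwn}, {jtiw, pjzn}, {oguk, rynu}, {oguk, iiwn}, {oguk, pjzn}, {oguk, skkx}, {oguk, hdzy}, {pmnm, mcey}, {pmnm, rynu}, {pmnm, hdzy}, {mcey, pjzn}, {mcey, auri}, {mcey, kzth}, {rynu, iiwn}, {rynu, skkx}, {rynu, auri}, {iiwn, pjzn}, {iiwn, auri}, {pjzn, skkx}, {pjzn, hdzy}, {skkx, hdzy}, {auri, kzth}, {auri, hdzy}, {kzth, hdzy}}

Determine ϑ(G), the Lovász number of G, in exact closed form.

N(qufk) = {nmxg, lclv, wyie, fiwq, nsag, zbne, viss, goyj, iiez, cmor, szph, gnkl, jtiw, iiwn, pjzn, skkx, auri, hdzy}, |N(qufk)| = 18.
N(skkx) = {zxmb, syxn, icep, nmxg, jfin, zbne, viss, goyj, cmor, qufk, hkcy, udez, gnkl, otqt, oguk, rynu, pjzn, hdzy}, |N(skkx)| = 18.
deg(auri) = 18; N(auri) = {zxmb, syxn, vuku, kuli, wyie, fiwq, viss, goyj, cmor, qufk, hjzx, hkcy, szph, mcey, rynu, iiwn, kzth, hdzy}.
deg(goyj) = 18; N(goyj) = {zxmb, vuku, icep, lclv, wyie, iiez, cmor, qufk, hjzx, hkcy, tozq, udez, gnkl, jtiw, pmnm, rynu, skkx, auri}.
Every vertex has degree 18 (N=37); SR(37,18,8,9) — a Paley graph.
The 3 distinct eigenvalues: [18.0, 2.54138, -3.54138].
Lovász: ϑ = −37(-sqrt(37)/2 - 1/2)/(18+-(-sqrt(37)/2 - 1/2)) = sqrt(37).
= 6.0828… (decimal).

sqrt(37)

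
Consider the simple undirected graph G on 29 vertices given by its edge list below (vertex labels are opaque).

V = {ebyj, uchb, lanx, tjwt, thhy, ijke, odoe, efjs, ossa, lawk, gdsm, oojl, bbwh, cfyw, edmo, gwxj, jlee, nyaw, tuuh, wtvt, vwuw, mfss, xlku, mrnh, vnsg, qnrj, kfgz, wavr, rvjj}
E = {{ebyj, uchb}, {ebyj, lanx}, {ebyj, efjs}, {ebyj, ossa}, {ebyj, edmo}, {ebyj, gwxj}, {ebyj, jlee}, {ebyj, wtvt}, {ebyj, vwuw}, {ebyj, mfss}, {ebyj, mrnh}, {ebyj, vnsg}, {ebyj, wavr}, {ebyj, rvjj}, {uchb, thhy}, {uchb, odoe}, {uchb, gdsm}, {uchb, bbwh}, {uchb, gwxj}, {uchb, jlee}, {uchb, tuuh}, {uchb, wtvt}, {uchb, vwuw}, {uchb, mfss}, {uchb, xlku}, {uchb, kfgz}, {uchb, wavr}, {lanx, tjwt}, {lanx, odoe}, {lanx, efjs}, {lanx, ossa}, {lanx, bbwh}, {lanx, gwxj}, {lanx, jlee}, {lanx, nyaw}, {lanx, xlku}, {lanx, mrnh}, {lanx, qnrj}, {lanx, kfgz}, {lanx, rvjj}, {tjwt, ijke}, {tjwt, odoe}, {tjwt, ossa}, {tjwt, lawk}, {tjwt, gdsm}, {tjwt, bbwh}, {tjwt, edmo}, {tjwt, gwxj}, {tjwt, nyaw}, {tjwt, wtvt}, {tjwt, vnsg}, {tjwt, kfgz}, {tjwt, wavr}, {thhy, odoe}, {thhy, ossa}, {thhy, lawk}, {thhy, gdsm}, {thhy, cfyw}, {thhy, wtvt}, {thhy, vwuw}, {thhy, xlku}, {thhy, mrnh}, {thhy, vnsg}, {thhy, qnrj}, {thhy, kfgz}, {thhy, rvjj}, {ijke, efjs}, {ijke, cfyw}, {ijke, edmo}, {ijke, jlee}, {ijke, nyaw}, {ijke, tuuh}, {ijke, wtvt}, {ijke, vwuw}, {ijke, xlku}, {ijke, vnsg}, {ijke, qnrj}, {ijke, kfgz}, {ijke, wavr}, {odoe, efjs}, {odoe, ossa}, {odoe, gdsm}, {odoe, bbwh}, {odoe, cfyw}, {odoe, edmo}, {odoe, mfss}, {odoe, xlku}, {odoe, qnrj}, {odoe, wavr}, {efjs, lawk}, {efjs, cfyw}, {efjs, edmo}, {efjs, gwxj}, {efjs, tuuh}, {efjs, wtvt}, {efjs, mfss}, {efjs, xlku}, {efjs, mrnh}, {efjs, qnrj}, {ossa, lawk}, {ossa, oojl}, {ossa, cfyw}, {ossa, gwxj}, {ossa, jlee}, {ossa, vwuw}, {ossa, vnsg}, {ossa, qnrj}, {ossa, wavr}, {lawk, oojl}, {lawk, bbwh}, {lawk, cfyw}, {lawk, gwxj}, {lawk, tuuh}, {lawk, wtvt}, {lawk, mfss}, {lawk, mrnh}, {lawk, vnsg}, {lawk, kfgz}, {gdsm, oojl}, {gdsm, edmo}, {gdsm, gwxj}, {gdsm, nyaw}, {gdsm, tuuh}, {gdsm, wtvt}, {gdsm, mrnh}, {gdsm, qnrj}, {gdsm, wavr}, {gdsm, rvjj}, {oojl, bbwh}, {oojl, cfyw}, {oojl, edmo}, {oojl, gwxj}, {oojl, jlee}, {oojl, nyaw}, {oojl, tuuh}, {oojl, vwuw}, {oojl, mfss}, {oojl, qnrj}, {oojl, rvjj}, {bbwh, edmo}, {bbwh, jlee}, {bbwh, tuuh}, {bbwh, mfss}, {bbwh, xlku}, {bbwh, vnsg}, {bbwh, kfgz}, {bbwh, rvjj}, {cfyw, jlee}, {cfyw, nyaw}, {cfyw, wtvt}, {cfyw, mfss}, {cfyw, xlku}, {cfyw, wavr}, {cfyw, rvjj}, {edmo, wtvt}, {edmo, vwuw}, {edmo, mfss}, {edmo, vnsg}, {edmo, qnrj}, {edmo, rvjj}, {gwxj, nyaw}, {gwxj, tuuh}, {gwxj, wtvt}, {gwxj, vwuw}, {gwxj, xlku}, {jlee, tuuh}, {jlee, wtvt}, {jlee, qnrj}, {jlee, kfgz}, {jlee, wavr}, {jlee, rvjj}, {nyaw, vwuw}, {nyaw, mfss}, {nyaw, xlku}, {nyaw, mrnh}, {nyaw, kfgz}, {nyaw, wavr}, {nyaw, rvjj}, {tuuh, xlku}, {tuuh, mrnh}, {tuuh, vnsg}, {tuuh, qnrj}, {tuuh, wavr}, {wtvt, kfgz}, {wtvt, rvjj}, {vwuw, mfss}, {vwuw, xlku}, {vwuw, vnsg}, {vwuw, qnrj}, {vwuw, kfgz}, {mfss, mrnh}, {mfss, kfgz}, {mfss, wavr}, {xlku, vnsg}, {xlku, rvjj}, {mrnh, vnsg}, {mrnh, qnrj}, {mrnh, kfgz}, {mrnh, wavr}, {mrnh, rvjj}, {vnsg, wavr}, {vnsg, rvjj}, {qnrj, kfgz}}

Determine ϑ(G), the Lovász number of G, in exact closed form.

deg(ebyj) = 14; N(ebyj) = {uchb, lanx, efjs, ossa, edmo, gwxj, jlee, wtvt, vwuw, mfss, mrnh, vnsg, wavr, rvjj}.
N(qnrj) = {lanx, thhy, ijke, odoe, efjs, ossa, gdsm, oojl, edmo, jlee, tuuh, vwuw, mrnh, kfgz}, |N(qnrj)| = 14.
N(nyaw) = {lanx, tjwt, ijke, gdsm, oojl, cfyw, gwxj, vwuw, mfss, xlku, mrnh, kfgz, wavr, rvjj}, |N(nyaw)| = 14.
deg(edmo) = 14; N(edmo) = {ebyj, tjwt, ijke, odoe, efjs, gdsm, oojl, bbwh, wtvt, vwuw, mfss, vnsg, qnrj, rvjj}.
Every vertex has degree 14 (N=29); Paley(29): SR with (k,λ,μ)=(14,6,7).
A has 3 distinct eigenvalues ≈ [14.0, 2.1926, -3.1926].
λ_max=14, λ_min=-sqrt(29)/2 - 1/2; ϑ = −29·λ_min/(λ_max−λ_min) = sqrt(29).
ϑ(G) ≈ 5.385165.

sqrt(29)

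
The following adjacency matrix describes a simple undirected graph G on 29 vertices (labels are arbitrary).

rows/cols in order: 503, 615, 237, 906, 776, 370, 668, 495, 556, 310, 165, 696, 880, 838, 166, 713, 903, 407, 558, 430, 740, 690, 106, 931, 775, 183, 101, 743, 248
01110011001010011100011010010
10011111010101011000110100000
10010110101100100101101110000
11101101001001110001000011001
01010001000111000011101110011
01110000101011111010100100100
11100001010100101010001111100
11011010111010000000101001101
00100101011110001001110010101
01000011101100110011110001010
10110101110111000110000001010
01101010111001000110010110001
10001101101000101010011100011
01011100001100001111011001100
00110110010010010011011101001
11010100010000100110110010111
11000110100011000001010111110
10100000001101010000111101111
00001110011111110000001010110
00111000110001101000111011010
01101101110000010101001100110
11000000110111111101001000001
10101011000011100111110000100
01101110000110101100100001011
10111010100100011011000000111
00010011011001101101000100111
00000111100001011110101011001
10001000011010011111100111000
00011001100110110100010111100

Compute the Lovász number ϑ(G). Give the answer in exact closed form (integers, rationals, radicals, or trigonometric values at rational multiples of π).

N(906) = {503, 615, 237, 776, 370, 495, 165, 838, 166, 713, 430, 775, 183, 248}, |N(906)| = 14.
deg(430) = 14; N(430) = {237, 906, 776, 556, 310, 838, 166, 903, 740, 690, 106, 775, 183, 743}.
Vertex 903 has 14 neighbors: 503, 615, 370, 668, 556, 880, 838, 430, 690, 931, 775, 183, 101, 743.
deg(101) = 14; N(101) = {370, 668, 495, 556, 838, 713, 903, 407, 558, 740, 106, 775, 183, 248}.
Regular of degree 14 on 29 vertices: SR(29,14,6,7) — a Paley graph.
Distinct eigenvalues (to 3 d.p.): [14.0, 2.193, -3.193].
λ_max=14, λ_min=-sqrt(29)/2 - 1/2; ϑ = −29·λ_min/(λ_max−λ_min) = sqrt(29).
≈ 5.3851648 (to 7 d.p.).

sqrt(29)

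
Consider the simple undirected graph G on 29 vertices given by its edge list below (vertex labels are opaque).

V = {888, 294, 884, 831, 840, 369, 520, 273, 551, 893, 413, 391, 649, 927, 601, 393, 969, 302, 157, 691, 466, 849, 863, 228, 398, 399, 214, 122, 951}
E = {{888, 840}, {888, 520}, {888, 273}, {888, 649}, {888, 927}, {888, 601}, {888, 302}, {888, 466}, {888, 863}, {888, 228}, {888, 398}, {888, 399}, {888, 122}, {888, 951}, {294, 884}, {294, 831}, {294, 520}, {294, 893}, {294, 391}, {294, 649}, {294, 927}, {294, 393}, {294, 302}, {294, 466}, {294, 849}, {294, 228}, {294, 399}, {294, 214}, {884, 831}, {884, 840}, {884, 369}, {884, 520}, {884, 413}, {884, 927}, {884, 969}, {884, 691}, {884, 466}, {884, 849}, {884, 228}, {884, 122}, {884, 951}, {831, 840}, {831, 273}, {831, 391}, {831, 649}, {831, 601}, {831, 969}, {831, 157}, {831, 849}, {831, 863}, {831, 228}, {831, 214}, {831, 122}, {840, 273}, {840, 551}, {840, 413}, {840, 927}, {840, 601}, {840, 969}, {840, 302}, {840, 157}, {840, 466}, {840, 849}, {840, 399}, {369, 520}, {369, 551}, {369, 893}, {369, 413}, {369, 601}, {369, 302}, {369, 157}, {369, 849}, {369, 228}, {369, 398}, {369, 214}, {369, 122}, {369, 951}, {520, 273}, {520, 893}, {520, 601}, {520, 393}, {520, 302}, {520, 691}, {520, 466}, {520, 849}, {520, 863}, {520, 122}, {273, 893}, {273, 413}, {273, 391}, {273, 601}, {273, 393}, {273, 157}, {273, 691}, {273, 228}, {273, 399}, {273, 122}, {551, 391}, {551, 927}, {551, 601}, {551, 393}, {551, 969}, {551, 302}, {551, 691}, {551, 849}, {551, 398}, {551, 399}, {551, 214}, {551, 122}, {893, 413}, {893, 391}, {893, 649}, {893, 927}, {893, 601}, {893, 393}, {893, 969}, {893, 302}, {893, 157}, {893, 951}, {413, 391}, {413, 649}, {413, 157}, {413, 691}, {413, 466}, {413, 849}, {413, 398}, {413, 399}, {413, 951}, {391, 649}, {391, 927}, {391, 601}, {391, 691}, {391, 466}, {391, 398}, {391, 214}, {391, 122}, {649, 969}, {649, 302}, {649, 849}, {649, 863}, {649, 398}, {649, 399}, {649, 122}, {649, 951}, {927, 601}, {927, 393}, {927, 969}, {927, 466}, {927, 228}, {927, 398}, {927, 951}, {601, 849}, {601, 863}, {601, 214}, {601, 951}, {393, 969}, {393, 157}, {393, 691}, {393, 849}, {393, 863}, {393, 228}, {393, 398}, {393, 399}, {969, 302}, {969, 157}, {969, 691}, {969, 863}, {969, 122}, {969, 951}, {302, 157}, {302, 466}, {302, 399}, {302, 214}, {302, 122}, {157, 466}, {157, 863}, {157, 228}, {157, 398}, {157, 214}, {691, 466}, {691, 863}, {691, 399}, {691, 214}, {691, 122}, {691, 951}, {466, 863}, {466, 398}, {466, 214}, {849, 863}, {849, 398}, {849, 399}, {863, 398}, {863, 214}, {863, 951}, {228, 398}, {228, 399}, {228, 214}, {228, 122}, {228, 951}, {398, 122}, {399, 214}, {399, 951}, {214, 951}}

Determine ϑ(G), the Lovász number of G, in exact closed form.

Vertex 863 has 14 neighbors: 888, 831, 520, 649, 601, 393, 969, 157, 691, 466, 849, 398, 214, 951.
N(691) = {884, 520, 273, 551, 413, 391, 393, 969, 466, 863, 399, 214, 122, 951}, |N(691)| = 14.
N(413) = {884, 840, 369, 273, 893, 391, 649, 157, 691, 466, 849, 398, 399, 951}, |N(413)| = 14.
N(520) = {888, 294, 884, 369, 273, 893, 601, 393, 302, 691, 466, 849, 863, 122}, |N(520)| = 14.
Regular of degree 14 on 29 vertices: Paley(29): SR with (k,λ,μ)=(14,6,7).
Distinct eigenvalues (to 5 d.p.): [14.0, 2.19258, -3.19258].
Lovász (edge-transitive): ϑ = −29·(-sqrt(29)/2 - 1/2)/((14)−(-sqrt(29)/2 - 1/2)) = sqrt(29).
Numerically 5.3851648.

sqrt(29)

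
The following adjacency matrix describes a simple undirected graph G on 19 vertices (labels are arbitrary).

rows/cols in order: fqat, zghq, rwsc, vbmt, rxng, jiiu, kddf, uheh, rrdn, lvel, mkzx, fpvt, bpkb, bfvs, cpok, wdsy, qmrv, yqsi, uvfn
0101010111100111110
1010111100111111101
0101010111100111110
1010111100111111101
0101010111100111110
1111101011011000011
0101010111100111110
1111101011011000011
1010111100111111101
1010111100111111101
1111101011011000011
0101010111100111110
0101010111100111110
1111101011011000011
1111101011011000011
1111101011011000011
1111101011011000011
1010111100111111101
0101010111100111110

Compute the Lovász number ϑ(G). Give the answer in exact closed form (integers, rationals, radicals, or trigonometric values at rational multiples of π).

7

deg(uheh) = 12; N(uheh) = {fqat, zghq, rwsc, vbmt, rxng, kddf, rrdn, lvel, fpvt, bpkb, yqsi, uvfn}.
Vertex bpkb has 12 neighbors: zghq, vbmt, jiiu, uheh, rrdn, lvel, mkzx, bfvs, cpok, wdsy, qmrv, yqsi.
Vertex kddf has 12 neighbors: zghq, vbmt, jiiu, uheh, rrdn, lvel, mkzx, bfvs, cpok, wdsy, qmrv, yqsi.
Vertex uvfn has 12 neighbors: zghq, vbmt, jiiu, uheh, rrdn, lvel, mkzx, bfvs, cpok, wdsy, qmrv, yqsi.
K_{7,7,5} (perfect); ϑ(G) = α(G) = max{7,7,5} = 7.
ϑ(G) ≈ 7.00000000.
Sandwich: α(G)=7 ≤ ϑ(G)=7 ≤ χ(Ḡ)=7 (collapsed).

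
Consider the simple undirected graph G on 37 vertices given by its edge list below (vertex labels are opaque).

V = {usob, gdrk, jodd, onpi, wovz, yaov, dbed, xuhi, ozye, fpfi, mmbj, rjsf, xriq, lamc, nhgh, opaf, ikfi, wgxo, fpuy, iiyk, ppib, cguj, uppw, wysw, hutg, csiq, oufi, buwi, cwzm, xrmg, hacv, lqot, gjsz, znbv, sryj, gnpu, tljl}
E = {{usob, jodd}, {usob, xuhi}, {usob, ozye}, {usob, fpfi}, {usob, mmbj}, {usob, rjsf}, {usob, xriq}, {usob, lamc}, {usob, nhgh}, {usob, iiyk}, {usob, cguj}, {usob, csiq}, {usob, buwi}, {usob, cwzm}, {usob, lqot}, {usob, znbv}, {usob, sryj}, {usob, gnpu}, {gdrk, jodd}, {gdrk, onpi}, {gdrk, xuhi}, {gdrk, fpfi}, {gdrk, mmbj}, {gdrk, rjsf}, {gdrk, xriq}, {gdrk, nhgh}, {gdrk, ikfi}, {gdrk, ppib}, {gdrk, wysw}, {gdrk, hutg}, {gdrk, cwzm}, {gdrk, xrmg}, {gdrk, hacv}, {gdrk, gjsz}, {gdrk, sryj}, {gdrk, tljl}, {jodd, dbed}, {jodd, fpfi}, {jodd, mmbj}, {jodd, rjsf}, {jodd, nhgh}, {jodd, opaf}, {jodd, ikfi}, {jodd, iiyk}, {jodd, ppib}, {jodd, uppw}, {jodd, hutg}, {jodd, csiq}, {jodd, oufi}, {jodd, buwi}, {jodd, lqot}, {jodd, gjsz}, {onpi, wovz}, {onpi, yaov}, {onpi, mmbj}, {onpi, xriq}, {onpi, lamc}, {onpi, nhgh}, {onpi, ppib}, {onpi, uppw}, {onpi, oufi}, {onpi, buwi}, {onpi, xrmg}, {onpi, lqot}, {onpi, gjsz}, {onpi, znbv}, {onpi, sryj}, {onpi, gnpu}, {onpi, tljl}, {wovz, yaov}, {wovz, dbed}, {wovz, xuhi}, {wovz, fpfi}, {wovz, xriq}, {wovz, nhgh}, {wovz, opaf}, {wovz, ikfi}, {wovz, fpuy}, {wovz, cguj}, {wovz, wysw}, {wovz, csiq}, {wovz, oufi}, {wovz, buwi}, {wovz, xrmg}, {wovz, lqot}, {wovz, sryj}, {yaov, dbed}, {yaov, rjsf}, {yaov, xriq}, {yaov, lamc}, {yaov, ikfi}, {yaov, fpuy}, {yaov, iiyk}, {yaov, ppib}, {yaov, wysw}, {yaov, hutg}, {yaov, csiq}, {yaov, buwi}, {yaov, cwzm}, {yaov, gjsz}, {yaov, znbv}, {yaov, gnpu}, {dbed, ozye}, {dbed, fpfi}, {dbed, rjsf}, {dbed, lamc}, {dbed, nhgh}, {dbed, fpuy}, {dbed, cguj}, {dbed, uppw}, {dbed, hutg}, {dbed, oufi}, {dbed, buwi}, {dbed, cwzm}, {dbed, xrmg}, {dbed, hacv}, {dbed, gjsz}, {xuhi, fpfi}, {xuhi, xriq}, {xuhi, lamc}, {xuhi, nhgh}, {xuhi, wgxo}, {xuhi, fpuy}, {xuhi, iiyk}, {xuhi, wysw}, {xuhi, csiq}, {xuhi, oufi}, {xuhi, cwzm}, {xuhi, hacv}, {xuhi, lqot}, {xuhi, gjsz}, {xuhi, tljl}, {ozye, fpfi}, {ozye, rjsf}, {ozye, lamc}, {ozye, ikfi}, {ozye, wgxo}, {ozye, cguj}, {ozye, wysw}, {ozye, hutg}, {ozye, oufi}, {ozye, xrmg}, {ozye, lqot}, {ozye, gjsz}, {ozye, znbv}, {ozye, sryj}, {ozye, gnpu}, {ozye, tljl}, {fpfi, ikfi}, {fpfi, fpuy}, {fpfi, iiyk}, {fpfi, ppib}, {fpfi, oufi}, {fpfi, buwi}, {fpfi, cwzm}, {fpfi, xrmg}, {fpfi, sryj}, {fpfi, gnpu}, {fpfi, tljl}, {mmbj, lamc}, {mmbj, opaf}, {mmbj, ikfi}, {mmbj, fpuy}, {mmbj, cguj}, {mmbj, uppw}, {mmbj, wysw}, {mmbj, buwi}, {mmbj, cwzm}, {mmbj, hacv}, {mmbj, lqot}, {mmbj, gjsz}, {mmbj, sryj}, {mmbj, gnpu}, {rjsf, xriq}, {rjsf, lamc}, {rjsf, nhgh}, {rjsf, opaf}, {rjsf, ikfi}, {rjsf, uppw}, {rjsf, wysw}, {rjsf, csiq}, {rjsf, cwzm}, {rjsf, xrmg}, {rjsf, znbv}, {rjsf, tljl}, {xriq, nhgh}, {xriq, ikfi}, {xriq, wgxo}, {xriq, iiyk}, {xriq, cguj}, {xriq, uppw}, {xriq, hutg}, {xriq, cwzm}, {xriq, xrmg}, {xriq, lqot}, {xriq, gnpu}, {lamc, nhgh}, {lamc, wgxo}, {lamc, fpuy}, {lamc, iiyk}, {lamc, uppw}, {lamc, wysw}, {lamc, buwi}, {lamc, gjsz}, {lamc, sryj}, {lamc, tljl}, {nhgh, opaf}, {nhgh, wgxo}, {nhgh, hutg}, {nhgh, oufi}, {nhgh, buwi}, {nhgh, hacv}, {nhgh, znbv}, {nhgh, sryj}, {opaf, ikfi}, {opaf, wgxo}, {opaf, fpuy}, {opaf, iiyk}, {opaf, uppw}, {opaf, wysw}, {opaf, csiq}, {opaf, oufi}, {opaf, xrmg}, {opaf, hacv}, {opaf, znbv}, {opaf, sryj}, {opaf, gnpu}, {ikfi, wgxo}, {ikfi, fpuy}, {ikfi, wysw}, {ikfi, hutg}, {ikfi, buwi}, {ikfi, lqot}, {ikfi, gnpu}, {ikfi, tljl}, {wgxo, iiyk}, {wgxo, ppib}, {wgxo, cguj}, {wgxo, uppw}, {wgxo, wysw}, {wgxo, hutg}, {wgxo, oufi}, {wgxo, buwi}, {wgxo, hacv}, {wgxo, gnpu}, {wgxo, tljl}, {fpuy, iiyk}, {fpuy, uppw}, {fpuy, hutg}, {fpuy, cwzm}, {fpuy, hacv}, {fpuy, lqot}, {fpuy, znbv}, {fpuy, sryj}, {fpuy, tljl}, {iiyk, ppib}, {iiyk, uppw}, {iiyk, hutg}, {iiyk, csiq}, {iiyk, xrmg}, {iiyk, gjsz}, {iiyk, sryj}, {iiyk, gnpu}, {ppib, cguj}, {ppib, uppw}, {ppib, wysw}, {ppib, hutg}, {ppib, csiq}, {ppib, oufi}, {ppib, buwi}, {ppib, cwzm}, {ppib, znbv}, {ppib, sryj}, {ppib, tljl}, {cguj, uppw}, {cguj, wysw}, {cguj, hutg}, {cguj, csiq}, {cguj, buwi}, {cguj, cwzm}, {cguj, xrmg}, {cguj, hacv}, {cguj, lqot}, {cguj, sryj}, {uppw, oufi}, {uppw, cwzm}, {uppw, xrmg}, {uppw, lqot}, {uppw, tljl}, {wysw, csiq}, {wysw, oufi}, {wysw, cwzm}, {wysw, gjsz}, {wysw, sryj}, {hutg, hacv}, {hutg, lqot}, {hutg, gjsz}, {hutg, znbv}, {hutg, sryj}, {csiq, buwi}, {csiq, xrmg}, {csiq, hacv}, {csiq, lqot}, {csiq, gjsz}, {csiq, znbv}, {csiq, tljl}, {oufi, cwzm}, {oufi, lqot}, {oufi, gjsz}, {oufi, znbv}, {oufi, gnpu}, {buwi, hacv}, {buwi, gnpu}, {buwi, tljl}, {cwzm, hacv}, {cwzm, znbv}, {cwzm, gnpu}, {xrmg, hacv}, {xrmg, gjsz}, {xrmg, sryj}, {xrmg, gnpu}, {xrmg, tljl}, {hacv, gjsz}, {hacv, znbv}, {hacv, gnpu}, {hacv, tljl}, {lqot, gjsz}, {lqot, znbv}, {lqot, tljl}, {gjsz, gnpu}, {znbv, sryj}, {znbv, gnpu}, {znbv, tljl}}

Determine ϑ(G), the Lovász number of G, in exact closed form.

sqrt(37)

Vertex cwzm has 18 neighbors: usob, gdrk, yaov, dbed, xuhi, fpfi, mmbj, rjsf, xriq, fpuy, ppib, cguj, uppw, wysw, oufi, hacv, znbv, gnpu.
Vertex xrmg has 18 neighbors: gdrk, onpi, wovz, dbed, ozye, fpfi, rjsf, xriq, opaf, iiyk, cguj, uppw, csiq, hacv, gjsz, sryj, gnpu, tljl.
deg(rjsf) = 18; N(rjsf) = {usob, gdrk, jodd, yaov, dbed, ozye, xriq, lamc, nhgh, opaf, ikfi, uppw, wysw, csiq, cwzm, xrmg, znbv, tljl}.
deg(xuhi) = 18; N(xuhi) = {usob, gdrk, wovz, fpfi, xriq, lamc, nhgh, wgxo, fpuy, iiyk, wysw, csiq, oufi, cwzm, hacv, lqot, gjsz, tljl}.
18-regular, N=37; strongly regular (37,18,8,9).
spec(A) ≈ [18.0, 2.5414, -3.5414] (distinct, 4 d.p.).
−37·(-sqrt(37)/2 - 1/2) / ((18)−(-sqrt(37)/2 - 1/2)) = sqrt(37) = ϑ(G).
Numerically 6.0827625.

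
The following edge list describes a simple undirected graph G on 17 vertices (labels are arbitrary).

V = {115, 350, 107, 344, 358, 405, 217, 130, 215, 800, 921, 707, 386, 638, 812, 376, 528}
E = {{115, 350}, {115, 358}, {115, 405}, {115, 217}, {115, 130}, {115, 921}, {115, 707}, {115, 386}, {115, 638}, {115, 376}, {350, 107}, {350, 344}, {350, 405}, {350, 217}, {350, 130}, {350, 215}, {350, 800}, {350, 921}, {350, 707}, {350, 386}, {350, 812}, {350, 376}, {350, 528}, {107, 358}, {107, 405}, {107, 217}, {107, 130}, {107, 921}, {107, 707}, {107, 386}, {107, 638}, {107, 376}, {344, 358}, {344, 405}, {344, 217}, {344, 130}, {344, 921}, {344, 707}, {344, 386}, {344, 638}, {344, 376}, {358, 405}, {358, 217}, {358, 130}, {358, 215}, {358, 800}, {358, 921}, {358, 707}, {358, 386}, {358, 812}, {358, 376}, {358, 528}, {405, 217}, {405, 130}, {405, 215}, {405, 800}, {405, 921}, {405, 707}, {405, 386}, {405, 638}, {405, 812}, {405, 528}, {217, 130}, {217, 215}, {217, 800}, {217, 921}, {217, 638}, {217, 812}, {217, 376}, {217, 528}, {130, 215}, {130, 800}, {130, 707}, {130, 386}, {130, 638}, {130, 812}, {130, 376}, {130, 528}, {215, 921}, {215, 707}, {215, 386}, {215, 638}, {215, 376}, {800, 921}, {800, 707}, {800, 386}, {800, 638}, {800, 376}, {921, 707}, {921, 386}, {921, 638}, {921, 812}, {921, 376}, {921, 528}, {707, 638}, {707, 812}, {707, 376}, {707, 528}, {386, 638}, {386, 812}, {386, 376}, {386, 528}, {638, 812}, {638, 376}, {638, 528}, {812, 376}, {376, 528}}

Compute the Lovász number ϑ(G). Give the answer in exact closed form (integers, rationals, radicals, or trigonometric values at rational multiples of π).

N(350) = {115, 107, 344, 405, 217, 130, 215, 800, 921, 707, 386, 812, 376, 528}, |N(350)| = 14.
N(130) = {115, 350, 107, 344, 358, 405, 217, 215, 800, 707, 386, 638, 812, 376, 528}, |N(130)| = 15.
N(344) = {350, 358, 405, 217, 130, 921, 707, 386, 638, 376}, |N(344)| = 10.
N(107) = {350, 358, 405, 217, 130, 921, 707, 386, 638, 376}, |N(107)| = 10.
Complete 5-partite, parts [7, 3, 3, 2, 2]: perfect, ϑ = α = 7.
= 7.000000000… (decimal).
Sandwich: α(G)=7 ≤ ϑ(G)=7 ≤ χ(Ḡ)=7 (collapsed).

7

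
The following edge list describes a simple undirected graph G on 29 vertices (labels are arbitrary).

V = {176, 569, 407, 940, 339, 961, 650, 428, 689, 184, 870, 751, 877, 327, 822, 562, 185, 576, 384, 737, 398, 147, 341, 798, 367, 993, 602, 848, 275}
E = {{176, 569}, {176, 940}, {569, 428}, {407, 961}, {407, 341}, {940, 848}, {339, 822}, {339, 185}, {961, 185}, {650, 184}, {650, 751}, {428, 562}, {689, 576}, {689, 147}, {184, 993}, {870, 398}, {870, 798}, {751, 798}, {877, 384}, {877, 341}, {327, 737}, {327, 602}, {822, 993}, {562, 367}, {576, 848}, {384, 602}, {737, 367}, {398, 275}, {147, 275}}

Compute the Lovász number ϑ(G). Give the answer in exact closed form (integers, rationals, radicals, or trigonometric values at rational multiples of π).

Vertex 407 has 2 neighbors: 961, 341.
Vertex 327 has 2 neighbors: 737, 602.
deg(751) = 2; N(751) = {650, 798}.
Vertex 562 has 2 neighbors: 428, 367.
29-vertex 2-regular graph: a single 29-cycle (edge-transitive).
spec(A) ≈ [2.0, 1.9532, 1.8152, 1.5922, 1.2948, 0.9368, 0.5351, 0.1083, -0.3236, -0.7403, -1.1224, -1.452, -1.7137, -1.8953, -1.9883] (distinct, 4 d.p.).
Lovász: ϑ = −29(-2*cos(pi/29))/(2+-(-1)*2*cos(pi/29)) = 29*cos(pi/29)/(cos(pi/29) + 1).
= 14.4574… (decimal).
Check 14 ≤ 29*cos(pi/29)/(cos(pi/29) + 1) ≤ 15: both strict.

29*cos(pi/29)/(cos(pi/29) + 1)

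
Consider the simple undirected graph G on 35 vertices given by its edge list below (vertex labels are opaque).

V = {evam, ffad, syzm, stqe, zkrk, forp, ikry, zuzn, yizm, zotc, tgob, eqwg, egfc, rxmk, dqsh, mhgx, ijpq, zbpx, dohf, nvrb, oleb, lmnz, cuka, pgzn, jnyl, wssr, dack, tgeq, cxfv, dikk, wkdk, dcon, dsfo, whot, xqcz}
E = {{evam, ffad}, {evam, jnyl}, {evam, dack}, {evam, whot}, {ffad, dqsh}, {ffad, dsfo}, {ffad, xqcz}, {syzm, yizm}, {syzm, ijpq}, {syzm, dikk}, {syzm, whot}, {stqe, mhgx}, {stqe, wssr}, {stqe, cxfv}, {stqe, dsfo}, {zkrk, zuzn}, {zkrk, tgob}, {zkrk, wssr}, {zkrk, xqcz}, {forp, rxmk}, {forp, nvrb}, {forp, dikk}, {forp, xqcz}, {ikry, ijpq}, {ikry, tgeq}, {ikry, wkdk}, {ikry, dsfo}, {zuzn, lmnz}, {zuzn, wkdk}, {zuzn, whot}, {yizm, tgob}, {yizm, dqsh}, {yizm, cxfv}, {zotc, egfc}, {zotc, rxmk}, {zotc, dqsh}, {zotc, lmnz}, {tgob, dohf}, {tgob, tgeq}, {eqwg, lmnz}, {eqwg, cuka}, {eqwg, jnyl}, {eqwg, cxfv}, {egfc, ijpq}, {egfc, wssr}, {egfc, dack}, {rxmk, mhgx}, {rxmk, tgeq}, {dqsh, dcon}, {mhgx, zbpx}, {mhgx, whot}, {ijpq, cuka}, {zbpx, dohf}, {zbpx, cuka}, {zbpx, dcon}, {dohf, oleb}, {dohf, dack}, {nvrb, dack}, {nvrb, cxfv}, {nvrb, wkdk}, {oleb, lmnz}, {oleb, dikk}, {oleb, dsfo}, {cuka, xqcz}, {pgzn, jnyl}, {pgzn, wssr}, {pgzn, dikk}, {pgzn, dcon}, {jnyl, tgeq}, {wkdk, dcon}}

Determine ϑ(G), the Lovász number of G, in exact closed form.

deg(stqe) = 4; N(stqe) = {mhgx, wssr, cxfv, dsfo}.
Vertex mhgx has 4 neighbors: stqe, rxmk, zbpx, whot.
N(tgeq) = {ikry, tgob, rxmk, jnyl}, |N(tgeq)| = 4.
N(dcon) = {dqsh, zbpx, pgzn, wkdk}, |N(dcon)| = 4.
4-regular, N=35; Kneser-type, 3-subsets of [7].
A has 4 distinct eigenvalues ≈ [4.0, 2.0, -1.0, -3.0].
Lovász (edge-transitive): ϑ = −35·(-3)/((4)−(-3)) = 15.
≈ 15.00000000 (to 8 d.p.).

15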